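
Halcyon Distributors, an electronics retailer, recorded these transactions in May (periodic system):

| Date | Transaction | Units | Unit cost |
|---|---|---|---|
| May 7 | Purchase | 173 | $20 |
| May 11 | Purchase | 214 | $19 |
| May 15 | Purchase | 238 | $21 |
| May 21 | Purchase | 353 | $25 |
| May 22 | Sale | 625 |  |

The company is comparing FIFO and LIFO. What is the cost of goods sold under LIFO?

COGS = $14,469

FIFO COGS: 173 @ $20 + 214 @ $19 + 238 @ $21 = $12,524
LIFO COGS: 353 @ $25 + 238 @ $21 + 34 @ $19 = $14,469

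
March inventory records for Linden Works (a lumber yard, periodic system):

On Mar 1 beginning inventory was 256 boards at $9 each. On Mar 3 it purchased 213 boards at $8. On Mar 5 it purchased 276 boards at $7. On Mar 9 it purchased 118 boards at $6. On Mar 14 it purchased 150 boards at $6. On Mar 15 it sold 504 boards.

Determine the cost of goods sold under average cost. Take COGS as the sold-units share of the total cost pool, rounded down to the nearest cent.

COGS = $3,755.37

Mar 15, sell 504: 504/1013 × $7,548.00 → $3,755.37
Ending inventory (cost pool remaining) = $3,792.63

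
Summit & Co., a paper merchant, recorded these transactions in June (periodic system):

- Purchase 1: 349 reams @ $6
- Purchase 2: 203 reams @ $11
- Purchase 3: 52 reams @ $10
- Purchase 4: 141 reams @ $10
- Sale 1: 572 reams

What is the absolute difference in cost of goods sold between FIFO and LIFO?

$692

FIFO COGS: 349 @ $6 + 203 @ $11 + 20 @ $10 = $4,527
LIFO COGS: 141 @ $10 + 52 @ $10 + 203 @ $11 + 176 @ $6 = $5,219
Difference = |$4,527 − $5,219| = $692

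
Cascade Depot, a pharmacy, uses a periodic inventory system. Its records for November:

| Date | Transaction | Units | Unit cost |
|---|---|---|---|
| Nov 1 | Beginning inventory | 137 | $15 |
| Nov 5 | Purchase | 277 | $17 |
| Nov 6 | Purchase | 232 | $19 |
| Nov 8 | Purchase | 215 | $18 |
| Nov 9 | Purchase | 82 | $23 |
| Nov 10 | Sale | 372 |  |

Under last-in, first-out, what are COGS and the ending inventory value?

COGS = $7,181; ending inventory = $9,747

Nov 10, 372 sold [LIFO — newest first]: 82 @ $23 + 215 @ $18 + 75 @ $19 = $7,181
Ending inventory: 137 @ $15 + 277 @ $17 + 157 @ $19 = $9,747
Check: goods available $16,928 = COGS $7,181 + ending $9,747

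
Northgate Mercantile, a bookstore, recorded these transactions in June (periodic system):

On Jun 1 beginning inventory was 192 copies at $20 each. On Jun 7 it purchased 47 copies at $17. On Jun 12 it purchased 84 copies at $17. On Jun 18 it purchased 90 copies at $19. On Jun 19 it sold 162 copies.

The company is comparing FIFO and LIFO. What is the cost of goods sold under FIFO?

FIFO COGS: 162 @ $20 = $3,240
LIFO COGS: 90 @ $19 + 72 @ $17 = $2,934

COGS = $3,240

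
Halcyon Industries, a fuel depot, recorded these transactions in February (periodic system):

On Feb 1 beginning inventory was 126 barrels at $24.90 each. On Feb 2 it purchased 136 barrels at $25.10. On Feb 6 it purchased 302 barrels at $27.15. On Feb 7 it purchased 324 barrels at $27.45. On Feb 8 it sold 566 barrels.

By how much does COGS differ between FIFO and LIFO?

$658.90

FIFO COGS: 126 @ $24.90 + 136 @ $25.10 + 302 @ $27.15 + 2 @ $27.45 = $14,805.20
LIFO COGS: 324 @ $27.45 + 242 @ $27.15 = $15,464.10
Difference = |$14,805.20 − $15,464.10| = $658.90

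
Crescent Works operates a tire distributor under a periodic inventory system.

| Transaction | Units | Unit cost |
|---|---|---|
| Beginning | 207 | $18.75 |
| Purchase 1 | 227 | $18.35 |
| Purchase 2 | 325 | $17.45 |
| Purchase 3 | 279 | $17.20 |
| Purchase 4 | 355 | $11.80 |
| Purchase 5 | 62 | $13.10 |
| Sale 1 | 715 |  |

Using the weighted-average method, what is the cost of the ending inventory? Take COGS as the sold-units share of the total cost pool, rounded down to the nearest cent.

Sale 1, sell 715: 715/1455 × $23,517.95 → $11,556.93
Ending inventory (cost pool remaining) = $11,961.02

Ending inventory = $11,961.02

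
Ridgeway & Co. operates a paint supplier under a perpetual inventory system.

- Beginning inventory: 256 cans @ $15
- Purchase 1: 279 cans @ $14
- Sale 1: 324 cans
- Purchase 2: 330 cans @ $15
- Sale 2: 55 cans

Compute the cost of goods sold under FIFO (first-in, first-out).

Sale 1 (324) [FIFO — oldest first]: 256 @ $15 + 68 @ $14 = $4,792
Sale 2 (55) [FIFO — oldest first]: 55 @ $14 = $770
Total COGS = $4,792 + $770 = $5,562
Ending inventory: 156 @ $14 + 330 @ $15 = $7,134
Check: goods available $12,696 = COGS $5,562 + ending $7,134

COGS = $5,562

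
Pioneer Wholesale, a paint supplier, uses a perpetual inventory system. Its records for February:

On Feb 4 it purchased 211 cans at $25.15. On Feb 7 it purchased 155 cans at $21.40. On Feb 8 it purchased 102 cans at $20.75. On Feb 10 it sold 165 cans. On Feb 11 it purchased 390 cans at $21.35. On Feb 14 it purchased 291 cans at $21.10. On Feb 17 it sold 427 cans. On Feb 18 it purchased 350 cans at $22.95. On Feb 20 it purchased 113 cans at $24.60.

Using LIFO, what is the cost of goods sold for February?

COGS = $12,508.40

Feb 10, 165 sold [LIFO — newest first]: 102 @ $20.75 + 63 @ $21.40 = $3,464.70
Feb 17, 427 sold [LIFO — newest first]: 291 @ $21.10 + 136 @ $21.35 = $9,043.70
Total COGS = $3,464.70 + $9,043.70 = $12,508.40
Ending inventory: 211 @ $25.15 + 92 @ $21.40 + 254 @ $21.35 + 350 @ $22.95 + 113 @ $24.60 = $23,510.65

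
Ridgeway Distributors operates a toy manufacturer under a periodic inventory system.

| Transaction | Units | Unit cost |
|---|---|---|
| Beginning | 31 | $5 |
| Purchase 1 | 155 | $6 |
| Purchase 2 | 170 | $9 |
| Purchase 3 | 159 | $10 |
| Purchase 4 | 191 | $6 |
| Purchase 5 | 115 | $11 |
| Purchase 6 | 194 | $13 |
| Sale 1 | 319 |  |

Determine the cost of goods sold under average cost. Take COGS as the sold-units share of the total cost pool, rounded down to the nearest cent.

Sale 1, sell 319: 319/1015 × $9,138.00 → $2,871.94
Ending inventory (cost pool remaining) = $6,266.06

COGS = $2,871.94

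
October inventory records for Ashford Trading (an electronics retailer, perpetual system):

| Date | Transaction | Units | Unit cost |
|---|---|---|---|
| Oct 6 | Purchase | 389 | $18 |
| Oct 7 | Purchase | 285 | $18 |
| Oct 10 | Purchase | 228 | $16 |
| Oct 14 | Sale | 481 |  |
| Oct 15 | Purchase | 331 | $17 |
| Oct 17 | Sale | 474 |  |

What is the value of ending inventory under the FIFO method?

Ending inventory = $4,726

Oct 14, 481 sold [FIFO — oldest first]: 389 @ $18 + 92 @ $18 = $8,658
Oct 17, 474 sold [FIFO — oldest first]: 193 @ $18 + 228 @ $16 + 53 @ $17 = $8,023
Total COGS = $8,658 + $8,023 = $16,681
Ending inventory: 278 @ $17 = $4,726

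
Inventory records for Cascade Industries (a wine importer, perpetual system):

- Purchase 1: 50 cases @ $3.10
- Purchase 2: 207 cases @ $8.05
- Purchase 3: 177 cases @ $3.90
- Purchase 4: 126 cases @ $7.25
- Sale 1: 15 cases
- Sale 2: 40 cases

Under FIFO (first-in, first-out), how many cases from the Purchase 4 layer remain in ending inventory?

Sale 1 (15) [FIFO — oldest first]: 15 @ $3.10 = $46.50
Sale 2 (40) [FIFO — oldest first]: 35 @ $3.10 + 5 @ $8.05 = $148.75
Total COGS = $46.50 + $148.75 = $195.25
Ending inventory: 202 @ $8.05 + 177 @ $3.90 + 126 @ $7.25 = $3,229.90

126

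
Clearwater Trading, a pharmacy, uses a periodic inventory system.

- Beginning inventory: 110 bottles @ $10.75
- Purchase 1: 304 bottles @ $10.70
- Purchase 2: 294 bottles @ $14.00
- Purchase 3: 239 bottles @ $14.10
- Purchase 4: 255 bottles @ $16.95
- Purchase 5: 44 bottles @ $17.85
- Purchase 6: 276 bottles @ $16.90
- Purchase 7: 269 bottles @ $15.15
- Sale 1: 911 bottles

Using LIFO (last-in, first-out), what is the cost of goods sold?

COGS = $14,792.10

Sale 1 (911) [LIFO — newest first]: 269 @ $15.15 + 276 @ $16.90 + 44 @ $17.85 + 255 @ $16.95 + 67 @ $14.10 = $14,792.10
Ending inventory: 110 @ $10.75 + 304 @ $10.70 + 294 @ $14.00 + 172 @ $14.10 = $10,976.50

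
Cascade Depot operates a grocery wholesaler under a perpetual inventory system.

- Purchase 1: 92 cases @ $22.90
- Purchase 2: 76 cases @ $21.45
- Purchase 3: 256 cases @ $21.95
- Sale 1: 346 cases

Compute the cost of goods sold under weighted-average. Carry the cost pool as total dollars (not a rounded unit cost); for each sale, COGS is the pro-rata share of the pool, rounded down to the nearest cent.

After Purchase 1: 92 on hand, pool $2,106.80 (≈ $22.9000 each)
After Purchase 2: 168 on hand, pool $3,737.00 (≈ $22.2440 each)
After Purchase 3: 424 on hand, pool $9,356.20 (≈ $22.0665 each)
Sale 1, sell 346: 346/424 × $9,356.20 → $7,635.01
Ending inventory (cost pool remaining) = $1,721.19

COGS = $7,635.01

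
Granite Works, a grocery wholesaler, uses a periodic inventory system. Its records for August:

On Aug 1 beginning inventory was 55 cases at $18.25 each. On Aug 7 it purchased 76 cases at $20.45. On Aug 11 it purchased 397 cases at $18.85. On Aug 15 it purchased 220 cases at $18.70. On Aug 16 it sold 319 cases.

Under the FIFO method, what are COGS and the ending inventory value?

Aug 16, 319 sold [FIFO — oldest first]: 55 @ $18.25 + 76 @ $20.45 + 188 @ $18.85 = $6,101.75
Ending inventory: 209 @ $18.85 + 220 @ $18.70 = $8,053.65

COGS = $6,101.75; ending inventory = $8,053.65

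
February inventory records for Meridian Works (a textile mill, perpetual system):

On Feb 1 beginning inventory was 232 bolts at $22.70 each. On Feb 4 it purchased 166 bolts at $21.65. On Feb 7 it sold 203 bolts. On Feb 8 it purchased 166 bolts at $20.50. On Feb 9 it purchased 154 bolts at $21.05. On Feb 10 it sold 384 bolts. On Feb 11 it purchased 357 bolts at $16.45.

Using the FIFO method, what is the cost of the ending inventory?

Ending inventory = $8,630.20

Feb 7, 203 sold [FIFO — oldest first]: 203 @ $22.70 = $4,608.10
Feb 10, 384 sold [FIFO — oldest first]: 29 @ $22.70 + 166 @ $21.65 + 166 @ $20.50 + 23 @ $21.05 = $8,139.35
Total COGS = $4,608.10 + $8,139.35 = $12,747.45
Ending inventory: 131 @ $21.05 + 357 @ $16.45 = $8,630.20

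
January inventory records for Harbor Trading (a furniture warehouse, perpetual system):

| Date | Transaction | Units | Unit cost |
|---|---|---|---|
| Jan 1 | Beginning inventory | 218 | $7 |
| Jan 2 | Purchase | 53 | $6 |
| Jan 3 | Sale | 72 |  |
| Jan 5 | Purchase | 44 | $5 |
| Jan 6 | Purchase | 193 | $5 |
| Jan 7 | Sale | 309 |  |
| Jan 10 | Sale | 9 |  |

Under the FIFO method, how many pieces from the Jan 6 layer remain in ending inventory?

118

Jan 3, 72 sold [FIFO — oldest first]: 72 @ $7 = $504
Jan 7, 309 sold [FIFO — oldest first]: 146 @ $7 + 53 @ $6 + 44 @ $5 + 66 @ $5 = $1,890
Jan 10, 9 sold [FIFO — oldest first]: 9 @ $5 = $45
Total COGS = $504 + $1,890 + $45 = $2,439
Ending inventory: 118 @ $5 = $590
Check: goods available $3,029 = COGS $2,439 + ending $590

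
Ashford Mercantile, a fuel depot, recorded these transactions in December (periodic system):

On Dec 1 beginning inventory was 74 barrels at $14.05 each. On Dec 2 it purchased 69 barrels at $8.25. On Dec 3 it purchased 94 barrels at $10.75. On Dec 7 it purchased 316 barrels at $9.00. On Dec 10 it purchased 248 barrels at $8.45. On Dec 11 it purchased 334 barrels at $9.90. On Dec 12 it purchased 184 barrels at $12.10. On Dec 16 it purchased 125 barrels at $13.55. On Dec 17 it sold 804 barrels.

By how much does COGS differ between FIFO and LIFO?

$998.45

FIFO COGS: 74 @ $14.05 + 69 @ $8.25 + 94 @ $10.75 + 316 @ $9.00 + 248 @ $8.45 + 3 @ $9.90 = $7,588.75
LIFO COGS: 125 @ $13.55 + 184 @ $12.10 + 334 @ $9.90 + 161 @ $8.45 = $8,587.20
Difference = |$7,588.75 − $8,587.20| = $998.45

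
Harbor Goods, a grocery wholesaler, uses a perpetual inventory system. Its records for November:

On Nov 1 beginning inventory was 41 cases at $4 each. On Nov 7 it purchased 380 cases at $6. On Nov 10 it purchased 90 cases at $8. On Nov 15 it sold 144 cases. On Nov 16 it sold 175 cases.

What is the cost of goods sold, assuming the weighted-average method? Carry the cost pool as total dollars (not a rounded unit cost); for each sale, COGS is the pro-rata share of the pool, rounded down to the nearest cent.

After Nov 1: 41 on hand, pool $164.00 (≈ $4.0000 each)
After Nov 7: 421 on hand, pool $2,444.00 (≈ $5.8052 each)
After Nov 10: 511 on hand, pool $3,164.00 (≈ $6.1918 each)
Nov 15, sell 144: 144/511 × $3,164.00 → $891.61
Nov 16, sell 175: 175/367 × $2,272.39 → $1,083.56
Total COGS = $891.61 + $1,083.56 = $1,975.17
Ending inventory (cost pool remaining) = $1,188.83

COGS = $1,975.17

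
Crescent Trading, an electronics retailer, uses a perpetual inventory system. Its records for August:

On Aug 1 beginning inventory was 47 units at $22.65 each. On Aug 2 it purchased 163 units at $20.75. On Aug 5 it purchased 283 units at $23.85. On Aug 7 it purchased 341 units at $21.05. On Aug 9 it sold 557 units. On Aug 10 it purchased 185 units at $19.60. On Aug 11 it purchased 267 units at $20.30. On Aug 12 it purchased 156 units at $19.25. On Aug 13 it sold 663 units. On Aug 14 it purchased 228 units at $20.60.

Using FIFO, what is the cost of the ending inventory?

Ending inventory = $9,039.60

Aug 9, 557 sold [FIFO — oldest first]: 47 @ $22.65 + 163 @ $20.75 + 283 @ $23.85 + 64 @ $21.05 = $12,543.55
Aug 13, 663 sold [FIFO — oldest first]: 277 @ $21.05 + 185 @ $19.60 + 201 @ $20.30 = $13,537.15
Total COGS = $12,543.55 + $13,537.15 = $26,080.70
Ending inventory: 66 @ $20.30 + 156 @ $19.25 + 228 @ $20.60 = $9,039.60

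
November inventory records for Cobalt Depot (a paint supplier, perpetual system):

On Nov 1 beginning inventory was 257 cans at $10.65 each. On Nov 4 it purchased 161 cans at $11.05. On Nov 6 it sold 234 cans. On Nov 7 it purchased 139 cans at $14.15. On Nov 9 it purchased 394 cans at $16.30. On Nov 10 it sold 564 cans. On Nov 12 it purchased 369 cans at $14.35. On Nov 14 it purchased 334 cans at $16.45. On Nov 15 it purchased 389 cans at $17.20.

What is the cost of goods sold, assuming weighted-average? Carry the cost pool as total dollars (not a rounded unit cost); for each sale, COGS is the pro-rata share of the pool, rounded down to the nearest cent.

After Nov 1: 257 on hand, pool $2,737.05 (≈ $10.6500 each)
After Nov 4: 418 on hand, pool $4,516.10 (≈ $10.8041 each)
Nov 6, sell 234: 234/418 × $4,516.10 → $2,528.15
After Nov 7: 323 on hand, pool $3,954.80 (≈ $12.2440 each)
After Nov 9: 717 on hand, pool $10,377.00 (≈ $14.4728 each)
Nov 10, sell 564: 564/717 × $10,377.00 → $8,162.66
After Nov 12: 522 on hand, pool $7,509.49 (≈ $14.3860 each)
After Nov 14: 856 on hand, pool $13,003.79 (≈ $15.1913 each)
After Nov 15: 1245 on hand, pool $19,694.59 (≈ $15.8189 each)
Total COGS = $2,528.15 + $8,162.66 = $10,690.81
Ending inventory (cost pool remaining) = $19,694.59
Check: goods available $30,385.40 = COGS $10,690.81 + ending $19,694.59

COGS = $10,690.81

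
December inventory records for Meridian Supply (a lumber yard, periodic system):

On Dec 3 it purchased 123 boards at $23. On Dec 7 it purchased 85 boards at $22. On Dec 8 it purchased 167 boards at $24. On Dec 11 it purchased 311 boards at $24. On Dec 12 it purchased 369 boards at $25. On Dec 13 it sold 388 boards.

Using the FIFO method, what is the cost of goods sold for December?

Dec 13, 388 sold [FIFO — oldest first]: 123 @ $23 + 85 @ $22 + 167 @ $24 + 13 @ $24 = $9,019
Ending inventory: 298 @ $24 + 369 @ $25 = $16,377

COGS = $9,019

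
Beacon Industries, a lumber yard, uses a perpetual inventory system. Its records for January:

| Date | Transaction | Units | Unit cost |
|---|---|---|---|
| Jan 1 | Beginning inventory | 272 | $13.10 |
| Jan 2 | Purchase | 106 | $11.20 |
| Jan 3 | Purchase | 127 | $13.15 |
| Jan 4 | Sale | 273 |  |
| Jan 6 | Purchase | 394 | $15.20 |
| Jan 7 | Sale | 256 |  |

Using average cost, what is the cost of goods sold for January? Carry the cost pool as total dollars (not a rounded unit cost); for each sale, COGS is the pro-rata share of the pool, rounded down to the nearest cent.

COGS = $7,126.17

After Jan 1: 272 on hand, pool $3,563.20 (≈ $13.1000 each)
After Jan 2: 378 on hand, pool $4,750.40 (≈ $12.5672 each)
After Jan 3: 505 on hand, pool $6,420.45 (≈ $12.7138 each)
Jan 4, sell 273: 273/505 × $6,420.45 → $3,470.85
After Jan 6: 626 on hand, pool $8,938.40 (≈ $14.2786 each)
Jan 7, sell 256: 256/626 × $8,938.40 → $3,655.32
Total COGS = $3,470.85 + $3,655.32 = $7,126.17
Ending inventory (cost pool remaining) = $5,283.08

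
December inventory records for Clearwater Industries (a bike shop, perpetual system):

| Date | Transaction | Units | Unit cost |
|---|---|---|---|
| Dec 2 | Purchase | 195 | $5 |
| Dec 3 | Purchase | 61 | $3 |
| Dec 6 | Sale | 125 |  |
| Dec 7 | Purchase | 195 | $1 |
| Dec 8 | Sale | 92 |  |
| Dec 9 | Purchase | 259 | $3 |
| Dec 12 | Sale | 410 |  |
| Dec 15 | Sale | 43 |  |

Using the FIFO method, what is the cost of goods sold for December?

Dec 6, 125 sold [FIFO — oldest first]: 125 @ $5 = $625
Dec 8, 92 sold [FIFO — oldest first]: 70 @ $5 + 22 @ $3 = $416
Dec 12, 410 sold [FIFO — oldest first]: 39 @ $3 + 195 @ $1 + 176 @ $3 = $840
Dec 15, 43 sold [FIFO — oldest first]: 43 @ $3 = $129
Total COGS = $625 + $416 + $840 + $129 = $2,010
Ending inventory: 40 @ $3 = $120
Check: goods available $2,130 = COGS $2,010 + ending $120

COGS = $2,010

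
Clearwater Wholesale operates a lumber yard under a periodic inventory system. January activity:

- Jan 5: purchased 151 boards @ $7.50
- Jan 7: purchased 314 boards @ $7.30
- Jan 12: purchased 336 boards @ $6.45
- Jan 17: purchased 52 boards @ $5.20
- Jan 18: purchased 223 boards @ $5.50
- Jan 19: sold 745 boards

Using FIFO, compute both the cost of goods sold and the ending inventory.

COGS = $5,230.70; ending inventory = $1,858.10

Jan 19, 745 sold [FIFO — oldest first]: 151 @ $7.50 + 314 @ $7.30 + 280 @ $6.45 = $5,230.70
Ending inventory: 56 @ $6.45 + 52 @ $5.20 + 223 @ $5.50 = $1,858.10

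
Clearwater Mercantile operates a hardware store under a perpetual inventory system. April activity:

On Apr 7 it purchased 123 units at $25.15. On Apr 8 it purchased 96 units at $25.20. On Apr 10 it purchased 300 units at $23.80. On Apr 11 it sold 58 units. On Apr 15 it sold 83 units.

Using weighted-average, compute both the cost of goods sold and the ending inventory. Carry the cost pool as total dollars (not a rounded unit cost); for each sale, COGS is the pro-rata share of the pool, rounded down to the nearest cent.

COGS = $3,437.41; ending inventory = $9,215.24

After Apr 7: 123 on hand, pool $3,093.45 (≈ $25.1500 each)
After Apr 8: 219 on hand, pool $5,512.65 (≈ $25.1719 each)
After Apr 10: 519 on hand, pool $12,652.65 (≈ $24.3789 each)
Apr 11, sell 58: 58/519 × $12,652.65 → $1,413.97
Apr 15, sell 83: 83/461 × $11,238.68 → $2,023.44
Total COGS = $1,413.97 + $2,023.44 = $3,437.41
Ending inventory (cost pool remaining) = $9,215.24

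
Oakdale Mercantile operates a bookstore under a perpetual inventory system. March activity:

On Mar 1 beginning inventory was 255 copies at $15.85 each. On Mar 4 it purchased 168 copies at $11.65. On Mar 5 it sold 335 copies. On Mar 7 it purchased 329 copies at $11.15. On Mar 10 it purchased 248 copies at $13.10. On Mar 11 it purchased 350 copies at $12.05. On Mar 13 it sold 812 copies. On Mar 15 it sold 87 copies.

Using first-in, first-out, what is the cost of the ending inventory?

Ending inventory = $1,397.80

Mar 5, 335 sold [FIFO — oldest first]: 255 @ $15.85 + 80 @ $11.65 = $4,973.75
Mar 13, 812 sold [FIFO — oldest first]: 88 @ $11.65 + 329 @ $11.15 + 248 @ $13.10 + 147 @ $12.05 = $9,713.70
Mar 15, 87 sold [FIFO — oldest first]: 87 @ $12.05 = $1,048.35
Total COGS = $4,973.75 + $9,713.70 + $1,048.35 = $15,735.80
Ending inventory: 116 @ $12.05 = $1,397.80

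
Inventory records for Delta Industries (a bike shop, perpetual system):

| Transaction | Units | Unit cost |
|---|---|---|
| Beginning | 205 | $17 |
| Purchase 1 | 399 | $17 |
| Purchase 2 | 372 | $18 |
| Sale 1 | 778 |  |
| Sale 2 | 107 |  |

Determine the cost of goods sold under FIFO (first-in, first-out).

Sale 1 (778) [FIFO — oldest first]: 205 @ $17 + 399 @ $17 + 174 @ $18 = $13,400
Sale 2 (107) [FIFO — oldest first]: 107 @ $18 = $1,926
Total COGS = $13,400 + $1,926 = $15,326
Ending inventory: 91 @ $18 = $1,638
Check: goods available $16,964 = COGS $15,326 + ending $1,638

COGS = $15,326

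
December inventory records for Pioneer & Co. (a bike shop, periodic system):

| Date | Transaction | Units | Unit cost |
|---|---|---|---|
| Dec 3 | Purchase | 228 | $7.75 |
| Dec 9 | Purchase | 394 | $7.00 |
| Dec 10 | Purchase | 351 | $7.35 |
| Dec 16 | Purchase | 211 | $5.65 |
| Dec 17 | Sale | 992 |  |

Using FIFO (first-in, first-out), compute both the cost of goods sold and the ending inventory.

Dec 17, 992 sold [FIFO — oldest first]: 228 @ $7.75 + 394 @ $7.00 + 351 @ $7.35 + 19 @ $5.65 = $7,212.20
Ending inventory: 192 @ $5.65 = $1,084.80

COGS = $7,212.20; ending inventory = $1,084.80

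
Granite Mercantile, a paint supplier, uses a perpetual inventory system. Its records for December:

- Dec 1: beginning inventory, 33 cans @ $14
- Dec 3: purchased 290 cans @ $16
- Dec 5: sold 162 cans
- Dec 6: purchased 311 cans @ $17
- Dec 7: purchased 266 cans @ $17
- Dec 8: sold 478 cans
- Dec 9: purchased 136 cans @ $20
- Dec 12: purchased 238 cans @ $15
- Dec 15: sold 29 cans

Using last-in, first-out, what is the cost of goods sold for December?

COGS = $11,153

Dec 5, 162 sold [LIFO — newest first]: 162 @ $16 = $2,592
Dec 8, 478 sold [LIFO — newest first]: 266 @ $17 + 212 @ $17 = $8,126
Dec 15, 29 sold [LIFO — newest first]: 29 @ $15 = $435
Total COGS = $2,592 + $8,126 + $435 = $11,153
Ending inventory: 33 @ $14 + 128 @ $16 + 99 @ $17 + 136 @ $20 + 209 @ $15 = $10,048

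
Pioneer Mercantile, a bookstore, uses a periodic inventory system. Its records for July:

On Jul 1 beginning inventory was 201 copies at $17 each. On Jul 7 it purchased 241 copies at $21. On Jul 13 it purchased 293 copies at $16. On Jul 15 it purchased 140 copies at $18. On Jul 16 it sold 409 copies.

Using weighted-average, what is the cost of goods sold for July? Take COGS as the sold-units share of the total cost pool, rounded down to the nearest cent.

COGS = $7,332.08

Jul 16, sell 409: 409/875 × $15,686.00 → $7,332.08
Ending inventory (cost pool remaining) = $8,353.92
Check: goods available $15,686.00 = COGS $7,332.08 + ending $8,353.92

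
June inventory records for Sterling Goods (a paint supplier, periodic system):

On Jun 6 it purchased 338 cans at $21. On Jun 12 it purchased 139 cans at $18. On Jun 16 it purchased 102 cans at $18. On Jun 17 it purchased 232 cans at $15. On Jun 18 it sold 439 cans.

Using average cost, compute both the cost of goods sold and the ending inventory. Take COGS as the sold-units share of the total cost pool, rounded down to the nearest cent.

Jun 18, sell 439: 439/811 × $14,916.00 → $8,074.13
Ending inventory (cost pool remaining) = $6,841.87

COGS = $8,074.13; ending inventory = $6,841.87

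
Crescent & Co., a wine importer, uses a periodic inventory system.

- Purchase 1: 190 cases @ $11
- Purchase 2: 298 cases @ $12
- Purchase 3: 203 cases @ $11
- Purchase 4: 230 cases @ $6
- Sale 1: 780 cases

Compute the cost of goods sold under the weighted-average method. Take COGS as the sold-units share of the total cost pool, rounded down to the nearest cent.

Sale 1, sell 780: 780/921 × $9,279.00 → $7,858.43
Ending inventory (cost pool remaining) = $1,420.57

COGS = $7,858.43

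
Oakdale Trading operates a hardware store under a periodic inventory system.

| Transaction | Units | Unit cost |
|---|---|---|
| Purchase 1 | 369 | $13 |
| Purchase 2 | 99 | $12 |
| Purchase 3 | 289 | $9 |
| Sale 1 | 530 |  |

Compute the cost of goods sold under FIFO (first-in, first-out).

COGS = $6,543

Sale 1 (530) [FIFO — oldest first]: 369 @ $13 + 99 @ $12 + 62 @ $9 = $6,543
Ending inventory: 227 @ $9 = $2,043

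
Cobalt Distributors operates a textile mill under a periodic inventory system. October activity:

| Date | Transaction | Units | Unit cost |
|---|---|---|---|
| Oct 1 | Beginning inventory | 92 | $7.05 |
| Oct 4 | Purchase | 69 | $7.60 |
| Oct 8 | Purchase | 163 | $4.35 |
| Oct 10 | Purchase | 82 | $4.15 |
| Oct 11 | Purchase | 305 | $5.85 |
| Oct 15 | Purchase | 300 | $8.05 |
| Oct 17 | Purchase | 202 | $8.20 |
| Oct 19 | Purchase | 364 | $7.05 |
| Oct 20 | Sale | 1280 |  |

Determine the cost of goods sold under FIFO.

Oct 20, 1280 sold [FIFO — oldest first]: 92 @ $7.05 + 69 @ $7.60 + 163 @ $4.35 + 82 @ $4.15 + 305 @ $5.85 + 300 @ $8.05 + 202 @ $8.20 + 67 @ $7.05 = $8,550.35
Ending inventory: 297 @ $7.05 = $2,093.85

COGS = $8,550.35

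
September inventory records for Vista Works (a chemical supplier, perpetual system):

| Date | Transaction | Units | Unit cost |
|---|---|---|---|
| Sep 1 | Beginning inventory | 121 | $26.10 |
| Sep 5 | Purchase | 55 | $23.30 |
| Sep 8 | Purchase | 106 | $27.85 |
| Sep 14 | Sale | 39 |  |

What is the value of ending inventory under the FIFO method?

Sep 14, 39 sold [FIFO — oldest first]: 39 @ $26.10 = $1,017.90
Ending inventory: 82 @ $26.10 + 55 @ $23.30 + 106 @ $27.85 = $6,373.80

Ending inventory = $6,373.80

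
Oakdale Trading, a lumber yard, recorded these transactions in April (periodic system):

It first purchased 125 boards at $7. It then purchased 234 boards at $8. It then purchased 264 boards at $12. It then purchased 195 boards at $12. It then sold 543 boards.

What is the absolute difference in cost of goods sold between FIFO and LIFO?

FIFO COGS: 125 @ $7 + 234 @ $8 + 184 @ $12 = $4,955
LIFO COGS: 195 @ $12 + 264 @ $12 + 84 @ $8 = $6,180
Difference = |$4,955 − $6,180| = $1,225

$1,225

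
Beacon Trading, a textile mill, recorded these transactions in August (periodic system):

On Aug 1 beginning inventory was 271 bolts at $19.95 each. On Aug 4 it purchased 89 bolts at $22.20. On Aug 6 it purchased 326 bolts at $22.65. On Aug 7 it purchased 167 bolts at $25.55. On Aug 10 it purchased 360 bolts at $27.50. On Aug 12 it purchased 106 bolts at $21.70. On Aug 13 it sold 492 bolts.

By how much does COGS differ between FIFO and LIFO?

$2,492.45

FIFO COGS: 271 @ $19.95 + 89 @ $22.20 + 132 @ $22.65 = $10,372.05
LIFO COGS: 106 @ $21.70 + 360 @ $27.50 + 26 @ $25.55 = $12,864.50
Difference = |$10,372.05 − $12,864.50| = $2,492.45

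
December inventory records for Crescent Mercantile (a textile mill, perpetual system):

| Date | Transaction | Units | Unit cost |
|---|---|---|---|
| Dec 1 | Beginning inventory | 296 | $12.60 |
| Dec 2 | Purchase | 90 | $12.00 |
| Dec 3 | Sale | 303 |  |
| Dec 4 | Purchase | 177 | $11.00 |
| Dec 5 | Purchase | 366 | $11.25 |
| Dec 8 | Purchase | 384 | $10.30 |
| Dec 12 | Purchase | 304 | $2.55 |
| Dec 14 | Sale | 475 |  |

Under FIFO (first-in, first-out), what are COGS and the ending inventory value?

Dec 3, 303 sold [FIFO — oldest first]: 296 @ $12.60 + 7 @ $12.00 = $3,813.60
Dec 14, 475 sold [FIFO — oldest first]: 83 @ $12.00 + 177 @ $11.00 + 215 @ $11.25 = $5,361.75
Total COGS = $3,813.60 + $5,361.75 = $9,175.35
Ending inventory: 151 @ $11.25 + 384 @ $10.30 + 304 @ $2.55 = $6,429.15
Check: goods available $15,604.50 = COGS $9,175.35 + ending $6,429.15

COGS = $9,175.35; ending inventory = $6,429.15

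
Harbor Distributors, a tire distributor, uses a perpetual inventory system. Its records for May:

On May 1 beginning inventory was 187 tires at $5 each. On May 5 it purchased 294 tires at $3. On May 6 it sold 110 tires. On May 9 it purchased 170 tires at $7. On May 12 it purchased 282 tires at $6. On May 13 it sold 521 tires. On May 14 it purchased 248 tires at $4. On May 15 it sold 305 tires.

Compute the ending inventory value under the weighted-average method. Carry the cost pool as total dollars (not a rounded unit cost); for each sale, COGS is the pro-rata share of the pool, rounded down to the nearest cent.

After May 1: 187 on hand, pool $935.00 (≈ $5.0000 each)
After May 5: 481 on hand, pool $1,817.00 (≈ $3.7775 each)
May 6, sell 110: 110/481 × $1,817.00 → $415.53
After May 9: 541 on hand, pool $2,591.47 (≈ $4.7901 each)
After May 12: 823 on hand, pool $4,283.47 (≈ $5.2047 each)
May 13, sell 521: 521/823 × $4,283.47 → $2,711.64
After May 14: 550 on hand, pool $2,563.83 (≈ $4.6615 each)
May 15, sell 305: 305/550 × $2,563.83 → $1,421.76
Total COGS = $415.53 + $2,711.64 + $1,421.76 = $4,548.93
Ending inventory (cost pool remaining) = $1,142.07
Check: goods available $5,691.00 = COGS $4,548.93 + ending $1,142.07

Ending inventory = $1,142.07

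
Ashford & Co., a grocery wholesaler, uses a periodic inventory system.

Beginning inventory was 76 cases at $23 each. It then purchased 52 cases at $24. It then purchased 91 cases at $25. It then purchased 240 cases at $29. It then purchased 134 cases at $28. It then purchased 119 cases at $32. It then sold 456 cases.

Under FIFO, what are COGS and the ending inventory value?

Sale 1 (456) [FIFO — oldest first]: 76 @ $23 + 52 @ $24 + 91 @ $25 + 237 @ $29 = $12,144
Ending inventory: 3 @ $29 + 134 @ $28 + 119 @ $32 = $7,647
Check: goods available $19,791 = COGS $12,144 + ending $7,647

COGS = $12,144; ending inventory = $7,647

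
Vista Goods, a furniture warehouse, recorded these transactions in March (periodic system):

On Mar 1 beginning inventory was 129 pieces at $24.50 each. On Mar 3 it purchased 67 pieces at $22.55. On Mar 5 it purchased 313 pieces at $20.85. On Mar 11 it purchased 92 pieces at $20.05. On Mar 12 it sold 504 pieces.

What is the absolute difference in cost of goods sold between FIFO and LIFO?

$427.65

FIFO COGS: 129 @ $24.50 + 67 @ $22.55 + 308 @ $20.85 = $11,093.15
LIFO COGS: 92 @ $20.05 + 313 @ $20.85 + 67 @ $22.55 + 32 @ $24.50 = $10,665.50
Difference = |$11,093.15 − $10,665.50| = $427.65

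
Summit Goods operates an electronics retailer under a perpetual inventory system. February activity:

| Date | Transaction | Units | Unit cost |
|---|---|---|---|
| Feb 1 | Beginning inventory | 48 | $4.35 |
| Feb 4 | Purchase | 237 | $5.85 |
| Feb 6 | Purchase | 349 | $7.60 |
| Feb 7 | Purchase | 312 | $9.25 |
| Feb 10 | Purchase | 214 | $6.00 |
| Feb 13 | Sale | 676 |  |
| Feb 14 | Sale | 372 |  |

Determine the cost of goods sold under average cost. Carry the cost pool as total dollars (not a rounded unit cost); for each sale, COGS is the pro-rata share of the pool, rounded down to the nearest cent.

After Feb 1: 48 on hand, pool $208.80 (≈ $4.3500 each)
After Feb 4: 285 on hand, pool $1,595.25 (≈ $5.5974 each)
After Feb 6: 634 on hand, pool $4,247.65 (≈ $6.6998 each)
After Feb 7: 946 on hand, pool $7,133.65 (≈ $7.5409 each)
After Feb 10: 1160 on hand, pool $8,417.65 (≈ $7.2566 each)
Feb 13, sell 676: 676/1160 × $8,417.65 → $4,905.45
Feb 14, sell 372: 372/484 × $3,512.20 → $2,699.45
Total COGS = $4,905.45 + $2,699.45 = $7,604.90
Ending inventory (cost pool remaining) = $812.75

COGS = $7,604.90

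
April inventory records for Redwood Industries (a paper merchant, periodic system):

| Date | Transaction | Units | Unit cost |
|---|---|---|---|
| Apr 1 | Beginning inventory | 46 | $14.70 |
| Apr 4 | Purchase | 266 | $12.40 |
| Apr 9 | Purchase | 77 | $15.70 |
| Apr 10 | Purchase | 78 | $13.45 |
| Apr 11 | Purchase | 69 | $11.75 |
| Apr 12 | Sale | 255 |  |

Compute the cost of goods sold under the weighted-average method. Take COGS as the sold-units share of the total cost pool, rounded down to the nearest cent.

COGS = $3,350.84

Apr 12, sell 255: 255/536 × $7,043.35 → $3,350.84
Ending inventory (cost pool remaining) = $3,692.51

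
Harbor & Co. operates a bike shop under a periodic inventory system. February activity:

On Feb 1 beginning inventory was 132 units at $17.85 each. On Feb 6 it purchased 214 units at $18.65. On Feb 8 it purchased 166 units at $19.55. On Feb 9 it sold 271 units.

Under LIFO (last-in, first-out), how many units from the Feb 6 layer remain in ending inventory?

Feb 9, 271 sold [LIFO — newest first]: 166 @ $19.55 + 105 @ $18.65 = $5,203.55
Ending inventory: 132 @ $17.85 + 109 @ $18.65 = $4,389.05
Check: goods available $9,592.60 = COGS $5,203.55 + ending $4,389.05

109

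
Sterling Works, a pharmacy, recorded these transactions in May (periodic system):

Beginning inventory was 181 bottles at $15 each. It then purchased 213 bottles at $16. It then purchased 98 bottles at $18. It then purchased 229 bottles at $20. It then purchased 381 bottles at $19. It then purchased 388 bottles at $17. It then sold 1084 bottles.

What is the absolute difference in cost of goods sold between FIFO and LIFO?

FIFO COGS: 181 @ $15 + 213 @ $16 + 98 @ $18 + 229 @ $20 + 363 @ $19 = $19,364
LIFO COGS: 388 @ $17 + 381 @ $19 + 229 @ $20 + 86 @ $18 = $19,963
Difference = |$19,364 − $19,963| = $599

$599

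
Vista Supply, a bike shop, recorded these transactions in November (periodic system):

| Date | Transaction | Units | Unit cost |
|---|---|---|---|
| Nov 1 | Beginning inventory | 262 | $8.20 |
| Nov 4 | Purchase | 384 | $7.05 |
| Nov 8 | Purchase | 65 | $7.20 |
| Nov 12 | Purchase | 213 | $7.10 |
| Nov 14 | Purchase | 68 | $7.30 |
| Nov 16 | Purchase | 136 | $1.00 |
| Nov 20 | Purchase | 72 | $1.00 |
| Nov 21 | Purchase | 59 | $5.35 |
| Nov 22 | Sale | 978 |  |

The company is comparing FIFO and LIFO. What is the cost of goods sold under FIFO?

FIFO COGS: 262 @ $8.20 + 384 @ $7.05 + 65 @ $7.20 + 213 @ $7.10 + 54 @ $7.30 = $7,230.10
LIFO COGS: 59 @ $5.35 + 72 @ $1.00 + 136 @ $1.00 + 68 @ $7.30 + 213 @ $7.10 + 65 @ $7.20 + 365 @ $7.05 = $5,573.60

COGS = $7,230.10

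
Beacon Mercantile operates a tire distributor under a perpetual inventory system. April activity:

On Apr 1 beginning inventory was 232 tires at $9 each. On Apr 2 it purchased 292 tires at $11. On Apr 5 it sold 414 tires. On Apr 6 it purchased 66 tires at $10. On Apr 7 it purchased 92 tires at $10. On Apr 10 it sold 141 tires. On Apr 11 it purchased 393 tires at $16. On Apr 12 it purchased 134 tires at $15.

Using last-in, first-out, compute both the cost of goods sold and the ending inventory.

COGS = $5,720; ending inventory = $9,458

Apr 5, 414 sold [LIFO — newest first]: 292 @ $11 + 122 @ $9 = $4,310
Apr 10, 141 sold [LIFO — newest first]: 92 @ $10 + 49 @ $10 = $1,410
Total COGS = $4,310 + $1,410 = $5,720
Ending inventory: 110 @ $9 + 17 @ $10 + 393 @ $16 + 134 @ $15 = $9,458
Check: goods available $15,178 = COGS $5,720 + ending $9,458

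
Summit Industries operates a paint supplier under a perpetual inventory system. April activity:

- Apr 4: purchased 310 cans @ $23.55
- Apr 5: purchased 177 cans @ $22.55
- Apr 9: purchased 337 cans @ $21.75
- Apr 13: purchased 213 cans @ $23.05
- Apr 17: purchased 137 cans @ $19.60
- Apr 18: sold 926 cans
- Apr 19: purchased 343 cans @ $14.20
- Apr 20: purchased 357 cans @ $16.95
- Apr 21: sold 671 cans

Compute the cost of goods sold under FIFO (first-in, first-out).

Apr 18, 926 sold [FIFO — oldest first]: 310 @ $23.55 + 177 @ $22.55 + 337 @ $21.75 + 102 @ $23.05 = $20,972.70
Apr 21, 671 sold [FIFO — oldest first]: 111 @ $23.05 + 137 @ $19.60 + 343 @ $14.20 + 80 @ $16.95 = $11,470.35
Total COGS = $20,972.70 + $11,470.35 = $32,443.05
Ending inventory: 277 @ $16.95 = $4,695.15
Check: goods available $37,138.20 = COGS $32,443.05 + ending $4,695.15

COGS = $32,443.05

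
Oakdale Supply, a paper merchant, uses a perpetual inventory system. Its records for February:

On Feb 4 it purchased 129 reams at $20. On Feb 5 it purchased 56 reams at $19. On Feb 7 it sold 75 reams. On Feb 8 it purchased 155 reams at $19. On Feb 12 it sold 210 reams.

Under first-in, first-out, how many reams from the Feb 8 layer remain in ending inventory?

55

Feb 7, 75 sold [FIFO — oldest first]: 75 @ $20 = $1,500
Feb 12, 210 sold [FIFO — oldest first]: 54 @ $20 + 56 @ $19 + 100 @ $19 = $4,044
Total COGS = $1,500 + $4,044 = $5,544
Ending inventory: 55 @ $19 = $1,045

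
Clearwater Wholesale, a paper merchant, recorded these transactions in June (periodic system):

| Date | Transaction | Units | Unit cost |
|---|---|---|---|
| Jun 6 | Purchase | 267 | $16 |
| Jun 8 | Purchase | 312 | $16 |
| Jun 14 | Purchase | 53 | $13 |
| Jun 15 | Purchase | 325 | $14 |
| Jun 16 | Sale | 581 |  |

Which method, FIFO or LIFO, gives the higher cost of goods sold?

FIFO COGS: 267 @ $16 + 312 @ $16 + 2 @ $13 = $9,290
LIFO COGS: 325 @ $14 + 53 @ $13 + 203 @ $16 = $8,487

FIFO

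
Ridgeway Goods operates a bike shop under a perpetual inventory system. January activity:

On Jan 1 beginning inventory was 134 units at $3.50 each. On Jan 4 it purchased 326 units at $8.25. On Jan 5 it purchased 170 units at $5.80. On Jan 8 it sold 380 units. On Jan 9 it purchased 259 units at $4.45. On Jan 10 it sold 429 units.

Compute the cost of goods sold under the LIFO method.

COGS = $5,017.05

Jan 8, 380 sold [LIFO — newest first]: 170 @ $5.80 + 210 @ $8.25 = $2,718.50
Jan 10, 429 sold [LIFO — newest first]: 259 @ $4.45 + 116 @ $8.25 + 54 @ $3.50 = $2,298.55
Total COGS = $2,718.50 + $2,298.55 = $5,017.05
Ending inventory: 80 @ $3.50 = $280.00
Check: goods available $5,297.05 = COGS $5,017.05 + ending $280.00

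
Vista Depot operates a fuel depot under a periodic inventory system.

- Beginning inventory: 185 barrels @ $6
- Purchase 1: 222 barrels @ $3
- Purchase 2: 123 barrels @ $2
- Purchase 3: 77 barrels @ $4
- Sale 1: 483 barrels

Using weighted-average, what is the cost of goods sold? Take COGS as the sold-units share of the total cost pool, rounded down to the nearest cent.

Sale 1, sell 483: 483/607 × $2,330.00 → $1,854.01
Ending inventory (cost pool remaining) = $475.99
Check: goods available $2,330.00 = COGS $1,854.01 + ending $475.99

COGS = $1,854.01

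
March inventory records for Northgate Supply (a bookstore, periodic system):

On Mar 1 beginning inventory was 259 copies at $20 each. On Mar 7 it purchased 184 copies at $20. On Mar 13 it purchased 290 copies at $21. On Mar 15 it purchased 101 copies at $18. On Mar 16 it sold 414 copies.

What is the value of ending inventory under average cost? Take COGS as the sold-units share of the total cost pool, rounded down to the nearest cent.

Ending inventory = $8,444.32

Mar 16, sell 414: 414/834 × $16,768.00 → $8,323.68
Ending inventory (cost pool remaining) = $8,444.32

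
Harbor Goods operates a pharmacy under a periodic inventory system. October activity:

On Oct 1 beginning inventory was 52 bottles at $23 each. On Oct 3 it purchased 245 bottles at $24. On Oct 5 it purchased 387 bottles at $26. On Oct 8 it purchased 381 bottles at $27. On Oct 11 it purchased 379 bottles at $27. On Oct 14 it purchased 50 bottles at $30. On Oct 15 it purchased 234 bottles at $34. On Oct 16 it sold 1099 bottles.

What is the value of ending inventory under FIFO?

Oct 16, 1099 sold [FIFO — oldest first]: 52 @ $23 + 245 @ $24 + 387 @ $26 + 381 @ $27 + 34 @ $27 = $28,343
Ending inventory: 345 @ $27 + 50 @ $30 + 234 @ $34 = $18,771

Ending inventory = $18,771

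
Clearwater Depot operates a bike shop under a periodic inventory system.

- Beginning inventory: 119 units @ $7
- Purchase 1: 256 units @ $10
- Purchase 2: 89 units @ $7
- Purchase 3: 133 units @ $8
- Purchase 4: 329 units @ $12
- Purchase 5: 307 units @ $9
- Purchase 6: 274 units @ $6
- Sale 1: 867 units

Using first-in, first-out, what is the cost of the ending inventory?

Ending inventory = $5,115

Sale 1 (867) [FIFO — oldest first]: 119 @ $7 + 256 @ $10 + 89 @ $7 + 133 @ $8 + 270 @ $12 = $8,320
Ending inventory: 59 @ $12 + 307 @ $9 + 274 @ $6 = $5,115
Check: goods available $13,435 = COGS $8,320 + ending $5,115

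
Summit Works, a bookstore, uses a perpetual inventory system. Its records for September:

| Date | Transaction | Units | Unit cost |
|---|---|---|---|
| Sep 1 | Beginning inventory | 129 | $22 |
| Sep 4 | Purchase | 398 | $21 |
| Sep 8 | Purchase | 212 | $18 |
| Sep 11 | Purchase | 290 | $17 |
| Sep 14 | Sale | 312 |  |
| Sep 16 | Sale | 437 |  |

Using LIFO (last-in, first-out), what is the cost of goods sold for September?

Sep 14, 312 sold [LIFO — newest first]: 290 @ $17 + 22 @ $18 = $5,326
Sep 16, 437 sold [LIFO — newest first]: 190 @ $18 + 247 @ $21 = $8,607
Total COGS = $5,326 + $8,607 = $13,933
Ending inventory: 129 @ $22 + 151 @ $21 = $6,009

COGS = $13,933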